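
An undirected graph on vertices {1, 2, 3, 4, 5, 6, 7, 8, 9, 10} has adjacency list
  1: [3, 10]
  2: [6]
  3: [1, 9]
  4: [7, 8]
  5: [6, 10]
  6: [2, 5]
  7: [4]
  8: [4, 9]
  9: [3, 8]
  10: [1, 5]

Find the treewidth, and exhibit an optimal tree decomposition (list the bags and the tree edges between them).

Treewidth 1.
One such decomposition:
Bags: B1 = {2, 6}  B2 = {5, 6}  B3 = {5, 10}  B4 = {1, 10}  B5 = {1, 3}  B6 = {3, 9}  B7 = {8, 9}  B8 = {4, 8}  B9 = {4, 7}
Tree: B1–B2, B2–B3, B3–B4, B4–B5, B5–B6, B6–B7, B7–B8, B8–B9

The largest bag has 2 vertices, giving width 1; this decomposition certifies tw(G) ≤ 1. Since G has at least one edge (e.g. 2–6), it is not an edgeless graph, so tw(G) ≥ 1. The upper and lower bounds meet at 1, so that is the treewidth.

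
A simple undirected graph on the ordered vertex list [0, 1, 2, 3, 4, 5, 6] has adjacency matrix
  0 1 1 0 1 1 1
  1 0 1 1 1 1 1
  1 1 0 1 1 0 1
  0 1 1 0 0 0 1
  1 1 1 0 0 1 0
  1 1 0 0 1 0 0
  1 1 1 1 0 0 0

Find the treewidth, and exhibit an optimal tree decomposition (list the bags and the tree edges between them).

Each bag holds 4 vertices, so the decomposition has width 3, which upper-bounds the treewidth. On the other hand G contains the 4-clique {0, 1, 2, 4}. A clique must lie in a single bag of any decomposition, so no decomposition can have width below 3. Combining the bounds, tw(G) = 3.

Treewidth 3.
One such decomposition:
Bags: B1 = {1, 2, 3, 6}  B2 = {0, 1, 2, 6}  B3 = {0, 1, 2, 4}  B4 = {0, 1, 4, 5}
Tree: B1–B2, B2–B3, B3–B4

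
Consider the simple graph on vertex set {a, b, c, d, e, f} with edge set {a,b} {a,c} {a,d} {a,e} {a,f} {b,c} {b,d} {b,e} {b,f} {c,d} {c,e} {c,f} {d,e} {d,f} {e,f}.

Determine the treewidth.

5

A width-5 tree decomposition is:
Bags: B1 = {a, b, c, d, e, f}
Tree: (single bag)
A single bag containing all 6 vertices is trivially a valid decomposition of width 5. On the other hand G contains the 6-clique {a, b, c, d, e, f}. A clique must lie in a single bag of any decomposition, so no decomposition can have width below 5. Hence tw(G) = 5 exactly.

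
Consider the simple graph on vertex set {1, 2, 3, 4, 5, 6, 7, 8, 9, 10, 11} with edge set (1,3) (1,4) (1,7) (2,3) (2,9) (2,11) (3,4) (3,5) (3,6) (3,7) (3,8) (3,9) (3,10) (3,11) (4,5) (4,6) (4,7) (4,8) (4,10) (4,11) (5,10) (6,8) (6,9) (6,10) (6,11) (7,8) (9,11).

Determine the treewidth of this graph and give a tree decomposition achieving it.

Every bag has size at most 4, so the width is 4 − 1 = 3 and tw(G) ≤ 3. On the other hand G contains the 4-clique {2, 3, 9, 11}. A clique must lie in a single bag of any decomposition, so no decomposition can have width below 3. The upper and lower bounds meet at 3, so that is the treewidth.

Treewidth 3.
One optimal decomposition is:
Bags: B1 = {3, 4, 6, 8}  B2 = {3, 4, 6, 10}  B3 = {3, 4, 6, 11}  B4 = {3, 4, 7, 8}  B5 = {1, 3, 4, 7}  B6 = {3, 6, 9, 11}  B7 = {2, 3, 9, 11}  B8 = {3, 4, 5, 10}
Tree: B1–B2, B2–B3, B1–B4, B4–B5, B3–B6, B6–B7, B2–B8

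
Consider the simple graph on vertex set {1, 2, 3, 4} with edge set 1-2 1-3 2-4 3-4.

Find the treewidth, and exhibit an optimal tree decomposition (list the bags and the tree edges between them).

The largest bag has 3 vertices, giving width 2; this decomposition certifies tw(G) ≤ 2. For the lower bound, G contains the cycle 4–2–1–3–4, so G is not a forest; only forests have treewidth ≤ 1, hence tw(G) ≥ 2. The upper and lower bounds meet at 2, so that is the treewidth.

Treewidth 2.
One optimal decomposition is:
Bags: B1 = {1, 2, 4}  B2 = {1, 3, 4}
Tree: B1–B2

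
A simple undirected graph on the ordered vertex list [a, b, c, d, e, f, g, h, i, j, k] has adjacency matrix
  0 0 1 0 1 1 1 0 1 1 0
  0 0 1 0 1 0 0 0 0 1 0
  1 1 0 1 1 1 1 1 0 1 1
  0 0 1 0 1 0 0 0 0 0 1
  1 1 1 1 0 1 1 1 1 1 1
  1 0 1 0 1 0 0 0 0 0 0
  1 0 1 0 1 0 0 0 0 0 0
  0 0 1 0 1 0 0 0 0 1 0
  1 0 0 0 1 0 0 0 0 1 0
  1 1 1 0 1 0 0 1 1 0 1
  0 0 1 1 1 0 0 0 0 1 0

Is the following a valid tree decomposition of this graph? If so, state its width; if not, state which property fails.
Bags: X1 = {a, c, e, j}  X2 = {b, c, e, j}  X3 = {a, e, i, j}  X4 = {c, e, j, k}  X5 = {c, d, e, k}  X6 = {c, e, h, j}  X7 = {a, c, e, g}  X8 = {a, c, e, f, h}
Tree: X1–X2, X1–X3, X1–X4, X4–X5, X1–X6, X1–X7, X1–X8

No — bags containing vertex h are not connected in the tree.

A tree decomposition must satisfy three properties: every vertex lies in some bag; for every edge, both endpoints lie together in some bag; and for every vertex, the bags containing it form a connected subtree. Here bags containing vertex h are not connected in the tree, so the decomposition is invalid.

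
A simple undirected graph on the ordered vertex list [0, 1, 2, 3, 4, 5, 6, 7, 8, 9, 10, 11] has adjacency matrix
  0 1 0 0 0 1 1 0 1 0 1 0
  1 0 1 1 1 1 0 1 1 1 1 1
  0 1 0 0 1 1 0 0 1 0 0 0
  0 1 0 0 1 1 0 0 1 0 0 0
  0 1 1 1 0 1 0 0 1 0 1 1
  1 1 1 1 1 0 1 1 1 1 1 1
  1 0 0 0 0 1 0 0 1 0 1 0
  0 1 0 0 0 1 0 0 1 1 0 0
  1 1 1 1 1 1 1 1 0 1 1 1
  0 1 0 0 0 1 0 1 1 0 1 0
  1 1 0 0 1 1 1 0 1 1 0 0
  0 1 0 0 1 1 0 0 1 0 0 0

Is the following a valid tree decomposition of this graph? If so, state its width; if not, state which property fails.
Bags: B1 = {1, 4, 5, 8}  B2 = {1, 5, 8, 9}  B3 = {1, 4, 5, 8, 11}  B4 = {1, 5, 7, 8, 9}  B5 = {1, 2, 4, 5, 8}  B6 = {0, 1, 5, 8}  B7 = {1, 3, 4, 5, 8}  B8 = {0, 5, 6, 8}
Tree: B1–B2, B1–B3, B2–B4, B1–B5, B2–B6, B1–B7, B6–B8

A tree decomposition must satisfy three properties: every vertex lies in some bag; for every edge, both endpoints lie together in some bag; and for every vertex, the bags containing it form a connected subtree. Here vertex 10 appears in no bag, so the decomposition is invalid.

No — vertex 10 appears in no bag.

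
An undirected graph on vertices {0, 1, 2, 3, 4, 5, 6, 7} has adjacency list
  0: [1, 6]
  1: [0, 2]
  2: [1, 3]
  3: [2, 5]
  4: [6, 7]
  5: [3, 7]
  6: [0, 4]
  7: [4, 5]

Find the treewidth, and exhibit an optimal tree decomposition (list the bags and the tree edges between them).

Each bag holds 3 vertices, so the decomposition has width 2, which upper-bounds the treewidth. The edges 7–4–6–0–1–2–3–5–7 form a cycle, so G is not a tree and its treewidth is at least 2. Combining the bounds, tw(G) = 2.

Treewidth 2.
One optimal decomposition is:
Bags: B1 = {4, 6, 7}  B2 = {0, 6, 7}  B3 = {0, 1, 7}  B4 = {1, 2, 7}  B5 = {2, 3, 7}  B6 = {3, 5, 7}
Tree: B1–B2, B2–B3, B3–B4, B4–B5, B5–B6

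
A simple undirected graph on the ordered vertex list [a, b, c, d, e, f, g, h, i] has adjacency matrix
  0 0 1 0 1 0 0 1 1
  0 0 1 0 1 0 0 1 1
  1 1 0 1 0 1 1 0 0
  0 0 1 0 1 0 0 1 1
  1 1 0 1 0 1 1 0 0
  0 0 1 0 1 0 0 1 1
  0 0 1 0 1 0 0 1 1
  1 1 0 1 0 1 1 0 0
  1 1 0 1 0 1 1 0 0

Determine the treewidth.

A width-4 tree decomposition is:
Bags: B1 = {a, c, e, h, i}  B2 = {c, e, f, h, i}  B3 = {c, d, e, h, i}  B4 = {b, c, e, h, i}  B5 = {c, e, g, h, i}
Tree: B1–B2, B2–B3, B3–B4, B4–B5
Each bag holds 5 vertices, so the decomposition has width 4, which upper-bounds the treewidth. For the lower bound: the 5 vertex sets {a,c}, {f,i}, {d,e}, {h}, {b} are disjoint, each induces a connected subgraph, and every pair is joined by at least one edge of G. Contracting each set to a single vertex therefore yields K_{5} as a minor, and since treewidth is minor-monotone, tw(G) ≥ tw(K_{5}) = 4. Hence tw(G) = 4 exactly.

4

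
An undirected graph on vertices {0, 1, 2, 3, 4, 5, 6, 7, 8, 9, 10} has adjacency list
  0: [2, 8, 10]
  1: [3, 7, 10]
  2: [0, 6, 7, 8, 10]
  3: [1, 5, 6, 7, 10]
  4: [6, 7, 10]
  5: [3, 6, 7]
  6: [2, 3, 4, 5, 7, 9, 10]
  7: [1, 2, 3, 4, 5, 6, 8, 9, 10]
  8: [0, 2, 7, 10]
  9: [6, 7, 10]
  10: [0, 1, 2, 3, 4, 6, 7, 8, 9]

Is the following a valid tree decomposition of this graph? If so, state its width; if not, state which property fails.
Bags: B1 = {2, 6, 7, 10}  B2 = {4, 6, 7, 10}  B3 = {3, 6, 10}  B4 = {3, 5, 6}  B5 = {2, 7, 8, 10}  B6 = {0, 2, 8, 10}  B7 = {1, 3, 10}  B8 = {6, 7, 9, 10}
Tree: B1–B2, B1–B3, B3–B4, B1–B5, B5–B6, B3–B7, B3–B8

No — edge (7,3) lies in no bag.

A tree decomposition must satisfy three properties: every vertex lies in some bag; for every edge, both endpoints lie together in some bag; and for every vertex, the bags containing it form a connected subtree. Here edge (7,3) lies in no bag, so the decomposition is invalid.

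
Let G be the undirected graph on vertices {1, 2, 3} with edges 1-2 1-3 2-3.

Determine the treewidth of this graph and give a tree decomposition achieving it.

A single bag containing all 3 vertices is trivially a valid decomposition of width 2. Conversely, {1, 2, 3} is a clique of size 3, and the vertices of any clique must share a bag in every tree decomposition; so some bag has ≥ 3 vertices and tw(G) ≥ 2. Hence tw(G) = 2 exactly.

Treewidth 2.
One optimal decomposition is:
Bags: B1 = {1, 2, 3}
Tree: (single bag)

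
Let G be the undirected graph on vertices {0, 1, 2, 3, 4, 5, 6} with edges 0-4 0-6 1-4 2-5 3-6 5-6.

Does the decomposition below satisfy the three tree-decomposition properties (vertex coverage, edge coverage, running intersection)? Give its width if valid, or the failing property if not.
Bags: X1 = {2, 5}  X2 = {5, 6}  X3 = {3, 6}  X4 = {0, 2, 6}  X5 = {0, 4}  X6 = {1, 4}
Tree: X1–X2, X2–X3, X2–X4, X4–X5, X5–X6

A tree decomposition must satisfy three properties: every vertex lies in some bag; for every edge, both endpoints lie together in some bag; and for every vertex, the bags containing it form a connected subtree. Here bags containing vertex 2 are not connected in the tree, so the decomposition is invalid.

No — bags containing vertex 2 are not connected in the tree.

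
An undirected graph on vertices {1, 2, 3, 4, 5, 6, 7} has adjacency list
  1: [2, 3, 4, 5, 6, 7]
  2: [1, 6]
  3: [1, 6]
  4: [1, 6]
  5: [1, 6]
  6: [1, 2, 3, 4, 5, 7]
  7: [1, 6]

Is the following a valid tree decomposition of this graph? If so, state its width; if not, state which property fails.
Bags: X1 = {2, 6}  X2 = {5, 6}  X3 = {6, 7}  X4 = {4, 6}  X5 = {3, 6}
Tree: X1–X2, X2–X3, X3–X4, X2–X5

A tree decomposition must satisfy three properties: every vertex lies in some bag; for every edge, both endpoints lie together in some bag; and for every vertex, the bags containing it form a connected subtree. Here vertex 1 appears in no bag, so the decomposition is invalid.

No — vertex 1 appears in no bag.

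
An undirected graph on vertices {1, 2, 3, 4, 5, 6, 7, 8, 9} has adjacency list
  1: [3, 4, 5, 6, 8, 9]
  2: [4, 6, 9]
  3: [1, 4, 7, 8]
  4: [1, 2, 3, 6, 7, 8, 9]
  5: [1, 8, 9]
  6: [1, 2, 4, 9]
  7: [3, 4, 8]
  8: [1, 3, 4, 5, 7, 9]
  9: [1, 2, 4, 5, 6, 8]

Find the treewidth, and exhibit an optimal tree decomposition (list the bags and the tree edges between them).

The largest bag has 4 vertices, giving width 3; this decomposition certifies tw(G) ≤ 3. For the lower bound, the 4 vertices {1, 4, 8, 9} are pairwise adjacent, and any tree decomposition puts a clique entirely inside one bag — forcing width ≥ 3. Combining the bounds, tw(G) = 3.

Treewidth 3.
One such decomposition:
Bags: B1 = {3, 4, 7, 8}  B2 = {1, 3, 4, 8}  B3 = {1, 4, 8, 9}  B4 = {1, 5, 8, 9}  B5 = {1, 4, 6, 9}  B6 = {2, 4, 6, 9}
Tree: B1–B2, B2–B3, B3–B4, B3–B5, B5–B6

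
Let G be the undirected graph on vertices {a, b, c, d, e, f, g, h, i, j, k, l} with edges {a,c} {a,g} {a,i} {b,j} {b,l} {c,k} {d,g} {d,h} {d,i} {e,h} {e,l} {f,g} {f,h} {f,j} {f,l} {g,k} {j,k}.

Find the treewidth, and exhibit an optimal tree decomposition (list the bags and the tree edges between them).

Treewidth 3.
One such decomposition:
Bags: B1 = {b, e, j, l}  B2 = {e, f, j, l}  B3 = {e, f, h, j}  B4 = {f, h, j, k}  B5 = {f, g, h, k}  B6 = {d, g, h, k}  B7 = {c, d, g, k}  B8 = {a, c, d, g}  B9 = {a, c, d, i}
Tree: B1–B2, B2–B3, B3–B4, B4–B5, B5–B6, B6–B7, B7–B8, B8–B9

Each bag holds 4 vertices, so the decomposition has width 3, which upper-bounds the treewidth. For the lower bound: the 4 vertex sets {b,e,l}, {j}, {f}, {d,g,h,k} are disjoint, each induces a connected subgraph, and every pair is joined by at least one edge of G. Contracting each set to a single vertex therefore yields K_{4} as a minor, and since treewidth is minor-monotone, tw(G) ≥ tw(K_{4}) = 3. Combining the bounds, tw(G) = 3.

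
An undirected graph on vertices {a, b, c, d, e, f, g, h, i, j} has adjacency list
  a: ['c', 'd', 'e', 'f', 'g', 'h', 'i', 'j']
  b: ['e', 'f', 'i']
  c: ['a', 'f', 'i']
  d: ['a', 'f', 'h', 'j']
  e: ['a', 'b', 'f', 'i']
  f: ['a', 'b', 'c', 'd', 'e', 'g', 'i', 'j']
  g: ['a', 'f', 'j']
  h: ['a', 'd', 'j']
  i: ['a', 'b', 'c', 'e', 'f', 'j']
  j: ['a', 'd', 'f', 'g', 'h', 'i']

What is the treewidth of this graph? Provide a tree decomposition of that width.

Each bag holds 4 vertices, so the decomposition has width 3, which upper-bounds the treewidth. Conversely, {a, d, h, j} is a clique of size 4, and the vertices of any clique must share a bag in every tree decomposition; so some bag has ≥ 4 vertices and tw(G) ≥ 3. Hence tw(G) = 3 exactly.

Treewidth 3.
One optimal decomposition is:
Bags: B1 = {a, e, f, i}  B2 = {a, f, i, j}  B3 = {a, f, g, j}  B4 = {a, c, f, i}  B5 = {b, e, f, i}  B6 = {a, d, f, j}  B7 = {a, d, h, j}
Tree: B1–B2, B2–B3, B2–B4, B1–B5, B3–B6, B6–B7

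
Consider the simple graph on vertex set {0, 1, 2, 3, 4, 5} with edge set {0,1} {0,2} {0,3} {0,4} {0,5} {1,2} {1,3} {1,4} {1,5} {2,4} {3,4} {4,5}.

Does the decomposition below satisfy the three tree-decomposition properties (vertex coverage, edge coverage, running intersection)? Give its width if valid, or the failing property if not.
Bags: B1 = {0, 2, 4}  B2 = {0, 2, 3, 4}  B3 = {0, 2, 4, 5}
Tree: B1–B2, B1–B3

A tree decomposition must satisfy three properties: every vertex lies in some bag; for every edge, both endpoints lie together in some bag; and for every vertex, the bags containing it form a connected subtree. Here vertex 1 appears in no bag, so the decomposition is invalid.

No — vertex 1 appears in no bag.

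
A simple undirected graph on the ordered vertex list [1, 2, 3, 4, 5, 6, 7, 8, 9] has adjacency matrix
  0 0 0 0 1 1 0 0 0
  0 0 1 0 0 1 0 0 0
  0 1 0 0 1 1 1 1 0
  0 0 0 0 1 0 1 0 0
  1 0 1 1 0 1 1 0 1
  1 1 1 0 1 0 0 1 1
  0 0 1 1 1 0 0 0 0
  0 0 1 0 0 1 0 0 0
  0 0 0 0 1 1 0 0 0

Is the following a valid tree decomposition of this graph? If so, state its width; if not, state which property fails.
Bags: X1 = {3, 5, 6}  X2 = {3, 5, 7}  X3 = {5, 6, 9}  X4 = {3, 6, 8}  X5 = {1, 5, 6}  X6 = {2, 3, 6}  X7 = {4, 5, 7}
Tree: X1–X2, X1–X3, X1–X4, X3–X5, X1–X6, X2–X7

Checking the three conditions: (i) the bags cover all of {1, 2, 3, 4, 5, 6, 7, 8, 9}; (ii) for each edge, some bag contains both endpoints; (iii) the bags containing any fixed vertex form a subtree. All hold, so the decomposition is valid with width 3 − 1 = 2.

Yes; width 2.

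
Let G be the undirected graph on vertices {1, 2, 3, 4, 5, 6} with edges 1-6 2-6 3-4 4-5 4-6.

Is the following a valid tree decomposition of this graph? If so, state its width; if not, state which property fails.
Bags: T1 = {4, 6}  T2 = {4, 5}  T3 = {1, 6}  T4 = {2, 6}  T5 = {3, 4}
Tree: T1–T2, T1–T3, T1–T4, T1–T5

Every vertex of G appears in some bag (union = {1, 2, 3, 4, 5, 6}); every edge is covered by a bag; and for each vertex v the set of bags containing v is connected in the bag tree. The decomposition is therefore valid. The largest bag has 2 vertices, so the width is 1.

Yes; width 1.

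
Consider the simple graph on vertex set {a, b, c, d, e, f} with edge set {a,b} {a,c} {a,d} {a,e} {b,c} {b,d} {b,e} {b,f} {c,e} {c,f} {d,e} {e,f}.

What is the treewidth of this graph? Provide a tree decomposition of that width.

Every bag has size at most 4, so the width is 4 − 1 = 3 and tw(G) ≤ 3. On the other hand G contains the 4-clique {a, b, d, e}. A clique must lie in a single bag of any decomposition, so no decomposition can have width below 3. Combining the bounds, tw(G) = 3.

Treewidth 3.
One optimal decomposition is:
Bags: B1 = {a, b, d, e}  B2 = {a, b, c, e}  B3 = {b, c, e, f}
Tree: B1–B2, B2–B3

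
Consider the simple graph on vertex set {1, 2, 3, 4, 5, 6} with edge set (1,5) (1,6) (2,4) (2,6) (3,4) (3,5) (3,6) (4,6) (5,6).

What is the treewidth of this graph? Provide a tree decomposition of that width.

Each bag holds 3 vertices, so the decomposition has width 2, which upper-bounds the treewidth. For the lower bound, the 3 vertices {1, 5, 6} are pairwise adjacent, and any tree decomposition puts a clique entirely inside one bag — forcing width ≥ 2. Hence tw(G) = 2 exactly.

Treewidth 2.
One such decomposition:
Bags: B1 = {3, 4, 6}  B2 = {2, 4, 6}  B3 = {3, 5, 6}  B4 = {1, 5, 6}
Tree: B1–B2, B1–B3, B3–B4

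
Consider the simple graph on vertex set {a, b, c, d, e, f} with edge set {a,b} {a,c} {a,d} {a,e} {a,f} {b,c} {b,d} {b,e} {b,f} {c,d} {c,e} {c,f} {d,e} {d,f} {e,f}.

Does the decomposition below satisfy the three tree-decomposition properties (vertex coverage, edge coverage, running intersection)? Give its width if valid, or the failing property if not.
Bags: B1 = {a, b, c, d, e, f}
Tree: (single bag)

Yes; width 5.

Vertex coverage: the bags together contain {a, b, c, d, e, f}, the full vertex set. Edge coverage: each edge of G has both endpoints in at least one bag. Running intersection: for every vertex, the bags containing it form a connected subtree. All three properties hold, so this is a valid tree decomposition of width max|bag| − 1 = 5, and hence tw(G) ≤ 5.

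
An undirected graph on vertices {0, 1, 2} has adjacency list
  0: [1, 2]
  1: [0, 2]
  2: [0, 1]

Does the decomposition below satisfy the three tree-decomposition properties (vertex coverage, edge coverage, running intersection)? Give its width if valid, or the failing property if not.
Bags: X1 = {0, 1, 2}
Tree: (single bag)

Every vertex of G appears in some bag (union = {0, 1, 2}); every edge is covered by a bag; and for each vertex v the set of bags containing v is connected in the bag tree. The decomposition is therefore valid. The largest bag has 3 vertices, so the width is 2.

Yes; width 2.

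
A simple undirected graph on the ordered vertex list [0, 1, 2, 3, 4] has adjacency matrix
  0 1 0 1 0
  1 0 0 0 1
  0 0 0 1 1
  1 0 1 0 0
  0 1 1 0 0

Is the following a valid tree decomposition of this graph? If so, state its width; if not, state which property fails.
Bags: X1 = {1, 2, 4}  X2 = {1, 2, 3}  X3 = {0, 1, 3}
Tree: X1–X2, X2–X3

Yes; width 2.

Vertex coverage: the bags together contain {0, 1, 2, 3, 4}, the full vertex set. Edge coverage: each edge of G has both endpoints in at least one bag. Running intersection: for every vertex, the bags containing it form a connected subtree. All three properties hold, so this is a valid tree decomposition of width max|bag| − 1 = 2, and hence tw(G) ≤ 2.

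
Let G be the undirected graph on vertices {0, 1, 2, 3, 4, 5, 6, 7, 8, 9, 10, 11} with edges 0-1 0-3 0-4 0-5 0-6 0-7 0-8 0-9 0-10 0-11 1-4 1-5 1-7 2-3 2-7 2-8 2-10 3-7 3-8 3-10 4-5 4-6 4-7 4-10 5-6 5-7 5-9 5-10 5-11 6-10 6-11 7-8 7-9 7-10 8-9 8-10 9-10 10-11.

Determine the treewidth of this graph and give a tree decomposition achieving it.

Treewidth 4.
One such decomposition:
Bags: B1 = {0, 4, 5, 6, 10}  B2 = {0, 4, 5, 7, 10}  B3 = {0, 5, 6, 10, 11}  B4 = {0, 1, 4, 5, 7}  B5 = {0, 5, 7, 9, 10}  B6 = {0, 7, 8, 9, 10}  B7 = {0, 3, 7, 8, 10}  B8 = {2, 3, 7, 8, 10}
Tree: B1–B2, B1–B3, B2–B4, B2–B5, B5–B6, B6–B7, B7–B8

The largest bag has 5 vertices, giving width 4; this decomposition certifies tw(G) ≤ 4. For the lower bound, the 5 vertices {0, 1, 4, 5, 7} are pairwise adjacent, and any tree decomposition puts a clique entirely inside one bag — forcing width ≥ 4. The upper and lower bounds meet at 4, so that is the treewidth.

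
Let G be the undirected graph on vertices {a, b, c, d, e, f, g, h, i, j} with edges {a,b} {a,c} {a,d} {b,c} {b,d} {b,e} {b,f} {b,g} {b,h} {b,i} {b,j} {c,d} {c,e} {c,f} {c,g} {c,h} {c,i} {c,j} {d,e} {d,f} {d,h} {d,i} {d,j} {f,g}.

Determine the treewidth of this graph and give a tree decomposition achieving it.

Treewidth 3.
Bags: B1 = {b, c, d, f}  B2 = {b, c, d, h}  B3 = {b, c, f, g}  B4 = {b, c, d, j}  B5 = {a, b, c, d}  B6 = {b, c, d, e}  B7 = {b, c, d, i}
Tree: B1–B2, B1–B3, B2–B4, B1–B5, B5–B6, B6–B7

Each bag holds 4 vertices, so the decomposition has width 3, which upper-bounds the treewidth. Conversely, {b, c, d, f} is a clique of size 4, and the vertices of any clique must share a bag in every tree decomposition; so some bag has ≥ 4 vertices and tw(G) ≥ 3. Therefore the treewidth is 3.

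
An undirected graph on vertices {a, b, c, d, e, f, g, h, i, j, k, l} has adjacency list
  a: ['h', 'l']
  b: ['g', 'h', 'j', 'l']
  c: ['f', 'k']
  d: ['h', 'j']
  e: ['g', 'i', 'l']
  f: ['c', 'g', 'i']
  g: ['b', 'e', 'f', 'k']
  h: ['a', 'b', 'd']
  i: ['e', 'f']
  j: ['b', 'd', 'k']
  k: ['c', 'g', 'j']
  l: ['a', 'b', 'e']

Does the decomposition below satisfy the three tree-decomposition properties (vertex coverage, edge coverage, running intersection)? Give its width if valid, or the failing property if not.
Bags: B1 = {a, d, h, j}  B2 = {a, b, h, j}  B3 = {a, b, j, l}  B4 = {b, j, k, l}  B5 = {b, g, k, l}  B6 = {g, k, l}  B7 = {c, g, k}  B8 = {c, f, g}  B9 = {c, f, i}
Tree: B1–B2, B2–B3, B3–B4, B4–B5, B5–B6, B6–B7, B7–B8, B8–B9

No — vertex e appears in no bag.

A tree decomposition must satisfy three properties: every vertex lies in some bag; for every edge, both endpoints lie together in some bag; and for every vertex, the bags containing it form a connected subtree. Here vertex e appears in no bag, so the decomposition is invalid.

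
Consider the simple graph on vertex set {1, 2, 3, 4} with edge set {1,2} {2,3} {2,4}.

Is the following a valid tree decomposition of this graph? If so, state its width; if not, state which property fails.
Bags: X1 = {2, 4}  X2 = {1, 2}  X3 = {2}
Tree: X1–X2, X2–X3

A tree decomposition must satisfy three properties: every vertex lies in some bag; for every edge, both endpoints lie together in some bag; and for every vertex, the bags containing it form a connected subtree. Here vertex 3 appears in no bag, so the decomposition is invalid.

No — vertex 3 appears in no bag.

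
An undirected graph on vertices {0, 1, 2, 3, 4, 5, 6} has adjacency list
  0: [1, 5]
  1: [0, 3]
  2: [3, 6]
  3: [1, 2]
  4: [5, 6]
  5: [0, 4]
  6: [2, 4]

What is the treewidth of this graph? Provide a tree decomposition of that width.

Each bag holds 3 vertices, so the decomposition has width 2, which upper-bounds the treewidth. For the lower bound, G contains the cycle 4–6–2–3–1–0–5–4, so G is not a forest; only forests have treewidth ≤ 1, hence tw(G) ≥ 2. The upper and lower bounds meet at 2, so that is the treewidth.

Treewidth 2.
One optimal decomposition is:
Bags: B1 = {2, 4, 6}  B2 = {2, 3, 4}  B3 = {1, 3, 4}  B4 = {0, 1, 4}  B5 = {0, 4, 5}
Tree: B1–B2, B2–B3, B3–B4, B4–B5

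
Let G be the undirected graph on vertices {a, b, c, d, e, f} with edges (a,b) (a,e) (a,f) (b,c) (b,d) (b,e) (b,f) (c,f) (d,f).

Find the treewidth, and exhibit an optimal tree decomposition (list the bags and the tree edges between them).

Treewidth 2.
One optimal decomposition is:
Bags: B1 = {a, b, f}  B2 = {a, b, e}  B3 = {b, c, f}  B4 = {b, d, f}
Tree: B1–B2, B1–B3, B3–B4

The largest bag has 3 vertices, giving width 2; this decomposition certifies tw(G) ≤ 2. For the lower bound, the 3 vertices {a, b, e} are pairwise adjacent, and any tree decomposition puts a clique entirely inside one bag — forcing width ≥ 2. Hence tw(G) = 2 exactly.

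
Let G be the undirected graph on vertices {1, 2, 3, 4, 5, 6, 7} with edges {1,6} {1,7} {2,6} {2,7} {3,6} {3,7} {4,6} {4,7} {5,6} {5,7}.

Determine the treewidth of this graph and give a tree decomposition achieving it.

Treewidth 2.
One such decomposition:
Bags: B1 = {2, 6, 7}  B2 = {4, 6, 7}  B3 = {3, 6, 7}  B4 = {1, 6, 7}  B5 = {5, 6, 7}
Tree: B1–B2, B2–B3, B3–B4, B4–B5

The largest bag has 3 vertices, giving width 2; this decomposition certifies tw(G) ≤ 2. For the lower bound, G contains the cycle 7–2–6–4–7, so G is not a forest; only forests have treewidth ≤ 1, hence tw(G) ≥ 2. Therefore the treewidth is 2.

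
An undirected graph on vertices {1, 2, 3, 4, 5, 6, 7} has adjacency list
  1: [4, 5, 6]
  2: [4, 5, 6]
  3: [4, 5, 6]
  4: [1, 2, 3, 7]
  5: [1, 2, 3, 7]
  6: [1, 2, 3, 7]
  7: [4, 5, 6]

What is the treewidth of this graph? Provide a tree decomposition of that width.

Treewidth 3.
One optimal decomposition is:
Bags: B1 = {2, 4, 5, 6}  B2 = {4, 5, 6, 7}  B3 = {3, 4, 5, 6}  B4 = {1, 4, 5, 6}
Tree: B1–B2, B2–B3, B3–B4

Each bag holds 4 vertices, so the decomposition has width 3, which upper-bounds the treewidth. For the lower bound: the 4 vertex sets {2,6}, {5,7}, {4}, {3} are disjoint, each induces a connected subgraph, and every pair is joined by at least one edge of G. Contracting each set to a single vertex therefore yields K_{4} as a minor, and since treewidth is minor-monotone, tw(G) ≥ tw(K_{4}) = 3. Combining the bounds, tw(G) = 3.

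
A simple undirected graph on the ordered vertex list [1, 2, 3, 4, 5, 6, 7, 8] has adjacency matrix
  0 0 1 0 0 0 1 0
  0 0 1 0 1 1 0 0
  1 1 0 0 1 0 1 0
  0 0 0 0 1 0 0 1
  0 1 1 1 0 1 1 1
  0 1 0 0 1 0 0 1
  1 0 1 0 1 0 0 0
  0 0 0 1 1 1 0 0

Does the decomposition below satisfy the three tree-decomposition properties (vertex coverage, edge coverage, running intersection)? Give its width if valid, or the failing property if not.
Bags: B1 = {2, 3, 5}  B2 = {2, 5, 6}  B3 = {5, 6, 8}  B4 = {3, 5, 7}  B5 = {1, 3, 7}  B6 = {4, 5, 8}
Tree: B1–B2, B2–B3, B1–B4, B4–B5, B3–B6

Yes; width 2.

Checking the three conditions: (i) the bags cover all of {1, 2, 3, 4, 5, 6, 7, 8}; (ii) for each edge, some bag contains both endpoints; (iii) the bags containing any fixed vertex form a subtree. All hold, so the decomposition is valid with width 3 − 1 = 2.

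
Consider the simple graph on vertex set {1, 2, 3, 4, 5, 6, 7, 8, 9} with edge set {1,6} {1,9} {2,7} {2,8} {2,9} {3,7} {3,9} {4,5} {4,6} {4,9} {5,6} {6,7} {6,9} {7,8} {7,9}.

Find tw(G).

A width-2 tree decomposition is:
Bags: B1 = {4, 6, 9}  B2 = {6, 7, 9}  B3 = {3, 7, 9}  B4 = {2, 7, 9}  B5 = {1, 6, 9}  B6 = {4, 5, 6}  B7 = {2, 7, 8}
Tree: B1–B2, B2–B3, B2–B4, B2–B5, B1–B6, B4–B7
Every bag has size at most 3, so the width is 3 − 1 = 2 and tw(G) ≤ 2. Conversely, {2, 7, 8} is a clique of size 3, and the vertices of any clique must share a bag in every tree decomposition; so some bag has ≥ 3 vertices and tw(G) ≥ 2. The upper and lower bounds meet at 2, so that is the treewidth.

2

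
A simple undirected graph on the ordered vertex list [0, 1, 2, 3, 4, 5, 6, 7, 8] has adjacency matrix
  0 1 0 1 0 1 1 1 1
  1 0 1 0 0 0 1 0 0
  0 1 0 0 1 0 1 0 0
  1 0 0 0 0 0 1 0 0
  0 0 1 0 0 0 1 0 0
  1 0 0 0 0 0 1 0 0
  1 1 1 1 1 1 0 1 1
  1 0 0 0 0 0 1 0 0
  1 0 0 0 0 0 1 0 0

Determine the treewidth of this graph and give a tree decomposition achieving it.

Treewidth 2.
One optimal decomposition is:
Bags: B1 = {0, 3, 6}  B2 = {0, 6, 7}  B3 = {0, 1, 6}  B4 = {0, 5, 6}  B5 = {1, 2, 6}  B6 = {0, 6, 8}  B7 = {2, 4, 6}
Tree: B1–B2, B1–B3, B3–B4, B3–B5, B3–B6, B5–B7

The largest bag has 3 vertices, giving width 2; this decomposition certifies tw(G) ≤ 2. For the lower bound, the 3 vertices {0, 1, 6} are pairwise adjacent, and any tree decomposition puts a clique entirely inside one bag — forcing width ≥ 2. Hence tw(G) = 2 exactly.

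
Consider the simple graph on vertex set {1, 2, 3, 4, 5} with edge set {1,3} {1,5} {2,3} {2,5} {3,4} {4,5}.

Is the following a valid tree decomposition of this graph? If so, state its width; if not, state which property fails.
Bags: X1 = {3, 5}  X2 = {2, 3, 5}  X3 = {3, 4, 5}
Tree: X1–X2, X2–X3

A tree decomposition must satisfy three properties: every vertex lies in some bag; for every edge, both endpoints lie together in some bag; and for every vertex, the bags containing it form a connected subtree. Here vertex 1 appears in no bag, so the decomposition is invalid.

No — vertex 1 appears in no bag.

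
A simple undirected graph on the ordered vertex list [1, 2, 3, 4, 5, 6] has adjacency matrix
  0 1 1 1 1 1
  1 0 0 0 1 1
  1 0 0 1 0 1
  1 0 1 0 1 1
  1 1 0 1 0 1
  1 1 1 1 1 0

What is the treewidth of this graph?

A width-3 tree decomposition is:
Bags: B1 = {1, 3, 4, 6}  B2 = {1, 4, 5, 6}  B3 = {1, 2, 5, 6}
Tree: B1–B2, B2–B3
Each bag holds 4 vertices, so the decomposition has width 3, which upper-bounds the treewidth. For the lower bound, the 4 vertices {1, 2, 5, 6} are pairwise adjacent, and any tree decomposition puts a clique entirely inside one bag — forcing width ≥ 3. The upper and lower bounds meet at 3, so that is the treewidth.

3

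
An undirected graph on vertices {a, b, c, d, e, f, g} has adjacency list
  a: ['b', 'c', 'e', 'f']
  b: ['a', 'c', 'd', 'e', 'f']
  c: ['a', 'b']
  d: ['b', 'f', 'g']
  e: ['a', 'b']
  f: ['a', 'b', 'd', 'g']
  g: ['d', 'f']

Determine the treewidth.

A width-2 tree decomposition is:
Bags: B1 = {a, b, c}  B2 = {a, b, f}  B3 = {a, b, e}  B4 = {b, d, f}  B5 = {d, f, g}
Tree: B1–B2, B1–B3, B2–B4, B4–B5
Each bag holds 3 vertices, so the decomposition has width 2, which upper-bounds the treewidth. Conversely, {d, f, g} is a clique of size 3, and the vertices of any clique must share a bag in every tree decomposition; so some bag has ≥ 3 vertices and tw(G) ≥ 2. The upper and lower bounds meet at 2, so that is the treewidth.

2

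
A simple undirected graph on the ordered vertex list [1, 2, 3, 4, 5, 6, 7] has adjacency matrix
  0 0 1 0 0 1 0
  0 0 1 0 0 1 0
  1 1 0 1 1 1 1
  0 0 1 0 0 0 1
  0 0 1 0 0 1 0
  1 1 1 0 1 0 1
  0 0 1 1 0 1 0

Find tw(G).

A width-2 tree decomposition is:
Bags: B1 = {3, 6, 7}  B2 = {1, 3, 6}  B3 = {3, 4, 7}  B4 = {2, 3, 6}  B5 = {3, 5, 6}
Tree: B1–B2, B1–B3, B2–B4, B2–B5
Every bag has size at most 3, so the width is 3 − 1 = 2 and tw(G) ≤ 2. For the lower bound, the 3 vertices {3, 4, 7} are pairwise adjacent, and any tree decomposition puts a clique entirely inside one bag — forcing width ≥ 2. Hence tw(G) = 2 exactly.

2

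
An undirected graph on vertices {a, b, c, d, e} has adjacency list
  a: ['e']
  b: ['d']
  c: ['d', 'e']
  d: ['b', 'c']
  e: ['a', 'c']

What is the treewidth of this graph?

A width-1 tree decomposition is:
Bags: B1 = {a, e}  B2 = {c, e}  B3 = {c, d}  B4 = {b, d}
Tree: B1–B2, B2–B3, B3–B4
The largest bag has 2 vertices, giving width 1; this decomposition certifies tw(G) ≤ 1. Since G has at least one edge (e.g. a–e), it is not an edgeless graph, so tw(G) ≥ 1. The upper and lower bounds meet at 1, so that is the treewidth.

1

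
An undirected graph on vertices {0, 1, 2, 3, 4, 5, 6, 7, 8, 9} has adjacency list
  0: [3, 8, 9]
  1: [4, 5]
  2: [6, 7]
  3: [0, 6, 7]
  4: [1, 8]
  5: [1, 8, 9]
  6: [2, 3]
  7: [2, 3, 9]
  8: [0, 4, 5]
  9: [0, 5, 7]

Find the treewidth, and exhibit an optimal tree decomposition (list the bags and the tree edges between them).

Treewidth 2.
One such decomposition:
Bags: B1 = {1, 4, 8}  B2 = {1, 5, 8}  B3 = {0, 5, 8}  B4 = {0, 5, 9}  B5 = {0, 3, 9}  B6 = {3, 7, 9}  B7 = {3, 6, 7}  B8 = {2, 6, 7}
Tree: B1–B2, B2–B3, B3–B4, B4–B5, B5–B6, B6–B7, B7–B8

The largest bag has 3 vertices, giving width 2; this decomposition certifies tw(G) ≤ 2. For the lower bound, G contains the cycle 4–1–5–8–4, so G is not a forest; only forests have treewidth ≤ 1, hence tw(G) ≥ 2. Hence tw(G) = 2 exactly.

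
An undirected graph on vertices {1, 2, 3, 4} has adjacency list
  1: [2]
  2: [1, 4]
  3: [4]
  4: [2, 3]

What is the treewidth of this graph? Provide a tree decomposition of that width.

Each bag holds 2 vertices, so the decomposition has width 1, which upper-bounds the treewidth. Any graph with an edge has treewidth ≥ 1, and G has the edge 3–4. Combining the bounds, tw(G) = 1.

Treewidth 1.
One such decomposition:
Bags: B1 = {3, 4}  B2 = {2, 4}  B3 = {1, 2}
Tree: B1–B2, B2–B3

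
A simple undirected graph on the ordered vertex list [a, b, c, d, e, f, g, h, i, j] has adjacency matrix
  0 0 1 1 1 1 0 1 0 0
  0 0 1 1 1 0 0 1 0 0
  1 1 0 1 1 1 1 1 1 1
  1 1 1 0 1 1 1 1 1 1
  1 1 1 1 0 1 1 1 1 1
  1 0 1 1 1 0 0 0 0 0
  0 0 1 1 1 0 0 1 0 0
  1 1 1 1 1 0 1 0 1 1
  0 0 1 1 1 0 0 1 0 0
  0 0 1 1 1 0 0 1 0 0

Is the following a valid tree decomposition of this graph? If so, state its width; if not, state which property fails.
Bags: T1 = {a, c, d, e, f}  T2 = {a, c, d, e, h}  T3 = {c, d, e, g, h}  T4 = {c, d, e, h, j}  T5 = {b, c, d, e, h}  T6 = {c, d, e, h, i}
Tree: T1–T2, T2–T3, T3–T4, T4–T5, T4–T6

Vertex coverage: the bags together contain {a, b, c, d, e, f, g, h, i, j}, the full vertex set. Edge coverage: each edge of G has both endpoints in at least one bag. Running intersection: for every vertex, the bags containing it form a connected subtree. All three properties hold, so this is a valid tree decomposition of width max|bag| − 1 = 4, and hence tw(G) ≤ 4.

Yes; width 4.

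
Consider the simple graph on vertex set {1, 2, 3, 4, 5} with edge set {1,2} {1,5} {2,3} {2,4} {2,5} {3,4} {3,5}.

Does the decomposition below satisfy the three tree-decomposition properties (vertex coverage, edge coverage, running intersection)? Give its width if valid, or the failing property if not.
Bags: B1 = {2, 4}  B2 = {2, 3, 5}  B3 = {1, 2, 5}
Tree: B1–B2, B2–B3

No — edge (3,4) lies in no bag.

A tree decomposition must satisfy three properties: every vertex lies in some bag; for every edge, both endpoints lie together in some bag; and for every vertex, the bags containing it form a connected subtree. Here edge (3,4) lies in no bag, so the decomposition is invalid.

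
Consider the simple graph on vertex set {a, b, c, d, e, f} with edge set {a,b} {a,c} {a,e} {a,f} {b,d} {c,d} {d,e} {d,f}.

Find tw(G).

2

A width-2 tree decomposition is:
Bags: B1 = {a, c, d}  B2 = {a, d, e}  B3 = {a, d, f}  B4 = {a, b, d}
Tree: B1–B2, B2–B3, B3–B4
Each bag holds 3 vertices, so the decomposition has width 2, which upper-bounds the treewidth. For the lower bound, G contains the cycle c–a–e–d–c, so G is not a forest; only forests have treewidth ≤ 1, hence tw(G) ≥ 2. Therefore the treewidth is 2.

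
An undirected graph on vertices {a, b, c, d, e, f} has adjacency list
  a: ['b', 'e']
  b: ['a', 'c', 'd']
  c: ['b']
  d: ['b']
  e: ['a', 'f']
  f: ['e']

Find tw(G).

1

A width-1 tree decomposition is:
Bags: B1 = {a, e}  B2 = {e, f}  B3 = {a, b}  B4 = {b, c}  B5 = {b, d}
Tree: B1–B2, B1–B3, B3–B4, B4–B5
The largest bag has 2 vertices, giving width 1; this decomposition certifies tw(G) ≤ 1. Any graph with an edge has treewidth ≥ 1, and G has the edge e–a. The upper and lower bounds meet at 1, so that is the treewidth.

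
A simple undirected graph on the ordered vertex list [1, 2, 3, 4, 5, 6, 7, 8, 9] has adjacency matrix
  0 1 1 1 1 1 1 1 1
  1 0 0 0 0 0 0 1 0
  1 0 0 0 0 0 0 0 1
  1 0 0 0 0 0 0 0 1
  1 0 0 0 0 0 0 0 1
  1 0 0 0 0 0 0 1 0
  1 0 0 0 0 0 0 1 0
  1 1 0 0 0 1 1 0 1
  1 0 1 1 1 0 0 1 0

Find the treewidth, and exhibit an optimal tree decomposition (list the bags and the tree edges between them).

Each bag holds 3 vertices, so the decomposition has width 2, which upper-bounds the treewidth. On the other hand G contains the 3-clique {1, 8, 9}. A clique must lie in a single bag of any decomposition, so no decomposition can have width below 2. Hence tw(G) = 2 exactly.

Treewidth 2.
One such decomposition:
Bags: B1 = {1, 8, 9}  B2 = {1, 4, 9}  B3 = {1, 3, 9}  B4 = {1, 2, 8}  B5 = {1, 5, 9}  B6 = {1, 6, 8}  B7 = {1, 7, 8}
Tree: B1–B2, B2–B3, B1–B4, B2–B5, B1–B6, B1–B7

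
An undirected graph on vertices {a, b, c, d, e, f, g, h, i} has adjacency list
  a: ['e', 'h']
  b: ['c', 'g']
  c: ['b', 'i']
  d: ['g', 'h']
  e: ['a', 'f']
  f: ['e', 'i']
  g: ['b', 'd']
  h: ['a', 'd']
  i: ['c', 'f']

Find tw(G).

2

A width-2 tree decomposition is:
Bags: B1 = {e, f, i}  B2 = {a, e, i}  B3 = {a, h, i}  B4 = {d, h, i}  B5 = {d, g, i}  B6 = {b, g, i}  B7 = {b, c, i}
Tree: B1–B2, B2–B3, B3–B4, B4–B5, B5–B6, B6–B7
Each bag holds 3 vertices, so the decomposition has width 2, which upper-bounds the treewidth. The edges i–f–e–a–h–d–g–b–c–i form a cycle, so G is not a tree and its treewidth is at least 2. Combining the bounds, tw(G) = 2.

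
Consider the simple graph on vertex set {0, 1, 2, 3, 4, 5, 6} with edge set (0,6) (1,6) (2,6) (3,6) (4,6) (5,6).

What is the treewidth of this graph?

1

A width-1 tree decomposition is:
Bags: B1 = {0, 6}  B2 = {4, 6}  B3 = {2, 6}  B4 = {5, 6}  B5 = {1, 6}  B6 = {3, 6}
Tree: B1–B2, B1–B3, B2–B4, B2–B5, B3–B6
The largest bag has 2 vertices, giving width 1; this decomposition certifies tw(G) ≤ 1. G has an edge, so its treewidth is at least 1. Combining the bounds, tw(G) = 1.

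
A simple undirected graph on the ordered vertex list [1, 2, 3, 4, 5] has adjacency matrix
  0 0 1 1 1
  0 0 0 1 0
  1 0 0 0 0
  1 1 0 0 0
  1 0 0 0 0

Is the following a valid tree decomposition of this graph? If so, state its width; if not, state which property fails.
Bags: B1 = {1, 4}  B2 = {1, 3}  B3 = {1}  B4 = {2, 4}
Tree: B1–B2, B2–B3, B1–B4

A tree decomposition must satisfy three properties: every vertex lies in some bag; for every edge, both endpoints lie together in some bag; and for every vertex, the bags containing it form a connected subtree. Here vertex 5 appears in no bag, so the decomposition is invalid.

No — vertex 5 appears in no bag.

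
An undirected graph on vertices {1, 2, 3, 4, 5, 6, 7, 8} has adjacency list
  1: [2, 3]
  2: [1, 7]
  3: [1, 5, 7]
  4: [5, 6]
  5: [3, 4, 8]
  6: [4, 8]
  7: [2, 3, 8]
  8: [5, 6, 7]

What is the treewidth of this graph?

A width-2 tree decomposition is:
Bags: B1 = {4, 5, 6}  B2 = {5, 6, 8}  B3 = {3, 5, 8}  B4 = {3, 7, 8}  B5 = {1, 3, 7}  B6 = {1, 2, 7}
Tree: B1–B2, B2–B3, B3–B4, B4–B5, B5–B6
The largest bag has 3 vertices, giving width 2; this decomposition certifies tw(G) ≤ 2. Since 4–6–8–5–4 is a cycle in G, G is not acyclic. Forests are exactly the graphs of treewidth ≤ 1, so tw(G) ≥ 2. The upper and lower bounds meet at 2, so that is the treewidth.

2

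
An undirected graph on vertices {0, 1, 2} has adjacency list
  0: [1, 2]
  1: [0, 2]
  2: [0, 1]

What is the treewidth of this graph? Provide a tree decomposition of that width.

Treewidth 2.
One optimal decomposition is:
Bags: B1 = {0, 1, 2}
Tree: (single bag)

A single bag containing all 3 vertices is trivially a valid decomposition of width 2. On the other hand G contains the 3-clique {0, 1, 2}. A clique must lie in a single bag of any decomposition, so no decomposition can have width below 2. Hence tw(G) = 2 exactly.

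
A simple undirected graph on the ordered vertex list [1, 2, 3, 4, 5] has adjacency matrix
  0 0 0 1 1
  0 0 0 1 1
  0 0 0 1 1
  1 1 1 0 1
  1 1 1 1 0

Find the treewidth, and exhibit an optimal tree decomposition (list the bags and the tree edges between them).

Treewidth 2.
One optimal decomposition is:
Bags: B1 = {3, 4, 5}  B2 = {1, 4, 5}  B3 = {2, 4, 5}
Tree: B1–B2, B1–B3

The largest bag has 3 vertices, giving width 2; this decomposition certifies tw(G) ≤ 2. On the other hand G contains the 3-clique {1, 4, 5}. A clique must lie in a single bag of any decomposition, so no decomposition can have width below 2. The upper and lower bounds meet at 2, so that is the treewidth.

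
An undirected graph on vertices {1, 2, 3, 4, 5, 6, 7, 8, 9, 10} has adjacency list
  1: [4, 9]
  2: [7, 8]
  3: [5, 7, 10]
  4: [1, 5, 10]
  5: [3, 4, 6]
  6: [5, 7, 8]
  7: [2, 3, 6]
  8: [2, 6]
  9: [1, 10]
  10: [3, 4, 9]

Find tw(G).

2

A width-2 tree decomposition is:
Bags: B1 = {1, 9, 10}  B2 = {1, 4, 10}  B3 = {3, 4, 10}  B4 = {3, 4, 5}  B5 = {3, 5, 7}  B6 = {5, 6, 7}  B7 = {2, 6, 7}  B8 = {2, 6, 8}
Tree: B1–B2, B2–B3, B3–B4, B4–B5, B5–B6, B6–B7, B7–B8
Every bag has size at most 3, so the width is 3 − 1 = 2 and tw(G) ≤ 2. The edges 9–1–4–10–9 form a cycle, so G is not a tree and its treewidth is at least 2. Therefore the treewidth is 2.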